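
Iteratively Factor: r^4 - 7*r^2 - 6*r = (r - 3)*(r^3 + 3*r^2 + 2*r) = r*(r - 3)*(r^2 + 3*r + 2) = r*(r - 3)*(r + 2)*(r + 1)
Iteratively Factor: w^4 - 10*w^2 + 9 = (w - 1)*(w^3 + w^2 - 9*w - 9) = (w - 1)*(w + 1)*(w^2 - 9) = (w - 1)*(w + 1)*(w + 3)*(w - 3)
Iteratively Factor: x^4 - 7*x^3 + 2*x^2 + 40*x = (x)*(x^3 - 7*x^2 + 2*x + 40) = x*(x - 4)*(x^2 - 3*x - 10) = x*(x - 5)*(x - 4)*(x + 2)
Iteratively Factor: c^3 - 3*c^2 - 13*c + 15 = (c - 1)*(c^2 - 2*c - 15) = (c - 1)*(c + 3)*(c - 5)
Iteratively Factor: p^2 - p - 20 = (p - 5)*(p + 4)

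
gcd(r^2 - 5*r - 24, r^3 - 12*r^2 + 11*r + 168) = r^2 - 5*r - 24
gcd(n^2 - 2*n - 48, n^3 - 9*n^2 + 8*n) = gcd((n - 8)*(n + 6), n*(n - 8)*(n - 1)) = n - 8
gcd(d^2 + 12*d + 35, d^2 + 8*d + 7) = d + 7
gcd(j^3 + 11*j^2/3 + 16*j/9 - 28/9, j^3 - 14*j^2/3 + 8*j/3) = j - 2/3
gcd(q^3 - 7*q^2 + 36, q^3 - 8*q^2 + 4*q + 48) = q^2 - 4*q - 12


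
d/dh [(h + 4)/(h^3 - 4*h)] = 2*(-h^3 - 6*h^2 + 8)/(h^2*(h^4 - 8*h^2 + 16))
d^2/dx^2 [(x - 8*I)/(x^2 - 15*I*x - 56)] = 2/(x^3 - 21*I*x^2 - 147*x + 343*I)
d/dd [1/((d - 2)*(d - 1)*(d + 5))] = (-(d - 2)*(d - 1) - (d - 2)*(d + 5) - (d - 1)*(d + 5))/((d - 2)^2*(d - 1)^2*(d + 5)^2)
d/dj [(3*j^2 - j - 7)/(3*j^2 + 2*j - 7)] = 3*(3*j^2 + 7)/(9*j^4 + 12*j^3 - 38*j^2 - 28*j + 49)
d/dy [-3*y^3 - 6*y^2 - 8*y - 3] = -9*y^2 - 12*y - 8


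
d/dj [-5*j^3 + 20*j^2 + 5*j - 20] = -15*j^2 + 40*j + 5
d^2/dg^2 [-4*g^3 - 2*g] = -24*g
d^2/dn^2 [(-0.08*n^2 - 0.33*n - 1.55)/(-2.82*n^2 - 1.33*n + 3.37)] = (8.88178419700125e-16*n^4 + 4.648488*n^3 + 78.518952*n^2 + 53.697312*n + 39.71942)/(22.425768*n^6 + 31.730076*n^5 - 65.43387*n^4 - 73.484495*n^3 + 78.195795*n^2 + 45.314031*n - 38.272753)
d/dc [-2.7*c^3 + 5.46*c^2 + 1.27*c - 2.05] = -8.1*c^2 + 10.92*c + 1.27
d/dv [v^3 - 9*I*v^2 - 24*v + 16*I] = 3*v^2 - 18*I*v - 24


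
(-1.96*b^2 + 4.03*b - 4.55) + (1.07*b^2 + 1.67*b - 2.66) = -0.89*b^2 + 5.7*b - 7.21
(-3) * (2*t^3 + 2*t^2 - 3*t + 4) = -6*t^3 - 6*t^2 + 9*t - 12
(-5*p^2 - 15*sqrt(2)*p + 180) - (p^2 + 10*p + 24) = -6*p^2 - 15*sqrt(2)*p - 10*p + 156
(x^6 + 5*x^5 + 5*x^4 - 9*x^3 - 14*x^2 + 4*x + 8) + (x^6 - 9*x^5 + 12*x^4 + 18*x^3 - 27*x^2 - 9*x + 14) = 2*x^6 - 4*x^5 + 17*x^4 + 9*x^3 - 41*x^2 - 5*x + 22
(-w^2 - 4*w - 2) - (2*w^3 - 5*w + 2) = -2*w^3 - w^2 + w - 4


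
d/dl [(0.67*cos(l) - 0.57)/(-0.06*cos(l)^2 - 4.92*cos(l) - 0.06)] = 0.0413113887236433*(-0.0402*cos(l)^2 + 0.0684*cos(l) + 2.8446)*sin(l)/(-0.0121951219512195*sin(l)^2 + 1.0*cos(l) + 0.024390243902439)^2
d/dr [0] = 0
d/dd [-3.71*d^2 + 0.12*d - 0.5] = 0.12 - 7.42*d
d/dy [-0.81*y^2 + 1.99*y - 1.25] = 1.99 - 1.62*y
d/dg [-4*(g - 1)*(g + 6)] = -8*g - 20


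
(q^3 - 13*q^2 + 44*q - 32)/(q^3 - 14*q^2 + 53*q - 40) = (q - 4)/(q - 5)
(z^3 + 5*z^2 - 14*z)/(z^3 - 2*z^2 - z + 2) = z*(z + 7)/(z^2 - 1)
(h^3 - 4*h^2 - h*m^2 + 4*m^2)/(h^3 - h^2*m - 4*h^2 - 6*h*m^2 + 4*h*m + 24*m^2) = (h^2 - m^2)/(h^2 - h*m - 6*m^2)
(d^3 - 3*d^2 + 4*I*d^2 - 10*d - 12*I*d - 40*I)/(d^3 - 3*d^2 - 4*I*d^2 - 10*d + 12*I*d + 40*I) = (d + 4*I)/(d - 4*I)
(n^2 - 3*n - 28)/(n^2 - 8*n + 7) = (n + 4)/(n - 1)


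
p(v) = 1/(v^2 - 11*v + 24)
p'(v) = (11 - 2*v)/(v^2 - 11*v + 24)^2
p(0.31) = 0.05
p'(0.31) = 0.02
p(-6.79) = 0.01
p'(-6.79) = 0.00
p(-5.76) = 0.01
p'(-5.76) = 0.00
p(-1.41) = 0.02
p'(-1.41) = 0.01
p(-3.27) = 0.01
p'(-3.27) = 0.00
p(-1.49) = 0.02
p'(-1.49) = 0.01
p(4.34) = -0.20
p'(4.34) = 0.10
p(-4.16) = 0.01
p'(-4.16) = 0.00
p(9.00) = 0.17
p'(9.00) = -0.19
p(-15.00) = 0.00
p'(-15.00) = 0.00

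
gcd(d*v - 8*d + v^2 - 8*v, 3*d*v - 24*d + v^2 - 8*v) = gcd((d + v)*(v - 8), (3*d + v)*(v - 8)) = v - 8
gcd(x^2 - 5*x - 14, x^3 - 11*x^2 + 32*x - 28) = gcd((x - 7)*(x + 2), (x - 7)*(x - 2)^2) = x - 7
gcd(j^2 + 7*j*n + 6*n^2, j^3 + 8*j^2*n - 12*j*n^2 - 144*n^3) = j + 6*n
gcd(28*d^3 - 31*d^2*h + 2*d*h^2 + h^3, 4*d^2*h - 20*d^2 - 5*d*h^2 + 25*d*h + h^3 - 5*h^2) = 4*d^2 - 5*d*h + h^2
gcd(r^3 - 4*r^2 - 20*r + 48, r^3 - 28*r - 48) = r^2 - 2*r - 24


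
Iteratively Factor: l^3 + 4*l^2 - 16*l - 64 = (l - 4)*(l^2 + 8*l + 16) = (l - 4)*(l + 4)*(l + 4)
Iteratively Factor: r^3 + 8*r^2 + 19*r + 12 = (r + 1)*(r^2 + 7*r + 12) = (r + 1)*(r + 4)*(r + 3)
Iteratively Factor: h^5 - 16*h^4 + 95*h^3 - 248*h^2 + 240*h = (h - 4)*(h^4 - 12*h^3 + 47*h^2 - 60*h) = (h - 5)*(h - 4)*(h^3 - 7*h^2 + 12*h) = h*(h - 5)*(h - 4)*(h^2 - 7*h + 12) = h*(h - 5)*(h - 4)^2*(h - 3)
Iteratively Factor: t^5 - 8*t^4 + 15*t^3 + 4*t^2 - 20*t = (t - 2)*(t^4 - 6*t^3 + 3*t^2 + 10*t) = (t - 2)*(t + 1)*(t^3 - 7*t^2 + 10*t) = t*(t - 2)*(t + 1)*(t^2 - 7*t + 10) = t*(t - 5)*(t - 2)*(t + 1)*(t - 2)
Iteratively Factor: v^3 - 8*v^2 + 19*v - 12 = (v - 1)*(v^2 - 7*v + 12) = (v - 3)*(v - 1)*(v - 4)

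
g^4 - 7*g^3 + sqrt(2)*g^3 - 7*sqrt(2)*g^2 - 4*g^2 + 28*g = g*(g - 7)*(g - sqrt(2))*(g + 2*sqrt(2))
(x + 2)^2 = x^2 + 4*x + 4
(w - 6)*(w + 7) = w^2 + w - 42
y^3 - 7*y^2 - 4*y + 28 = (y - 7)*(y - 2)*(y + 2)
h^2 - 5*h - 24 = (h - 8)*(h + 3)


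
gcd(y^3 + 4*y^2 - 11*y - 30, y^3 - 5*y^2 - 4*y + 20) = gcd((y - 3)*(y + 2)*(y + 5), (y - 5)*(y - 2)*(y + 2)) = y + 2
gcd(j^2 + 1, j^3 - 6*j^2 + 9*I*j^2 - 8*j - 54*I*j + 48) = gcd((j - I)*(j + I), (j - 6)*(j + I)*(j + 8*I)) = j + I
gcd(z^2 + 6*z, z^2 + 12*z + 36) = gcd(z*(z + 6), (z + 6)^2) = z + 6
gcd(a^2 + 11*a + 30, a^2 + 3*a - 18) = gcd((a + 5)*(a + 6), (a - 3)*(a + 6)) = a + 6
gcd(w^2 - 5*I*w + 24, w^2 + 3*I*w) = w + 3*I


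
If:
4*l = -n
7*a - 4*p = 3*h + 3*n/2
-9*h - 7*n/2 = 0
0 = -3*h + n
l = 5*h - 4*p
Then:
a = 0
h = 0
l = 0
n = 0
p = 0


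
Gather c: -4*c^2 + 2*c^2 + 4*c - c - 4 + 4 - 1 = -2*c^2 + 3*c - 1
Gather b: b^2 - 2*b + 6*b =b^2 + 4*b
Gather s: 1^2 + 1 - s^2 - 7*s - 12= -s^2 - 7*s - 10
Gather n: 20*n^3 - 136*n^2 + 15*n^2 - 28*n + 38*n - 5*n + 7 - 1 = 20*n^3 - 121*n^2 + 5*n + 6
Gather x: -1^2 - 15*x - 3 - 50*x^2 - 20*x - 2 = -50*x^2 - 35*x - 6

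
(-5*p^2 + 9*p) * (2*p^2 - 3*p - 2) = -10*p^4 + 33*p^3 - 17*p^2 - 18*p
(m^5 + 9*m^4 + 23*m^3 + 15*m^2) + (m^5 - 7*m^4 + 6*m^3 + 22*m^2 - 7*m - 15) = 2*m^5 + 2*m^4 + 29*m^3 + 37*m^2 - 7*m - 15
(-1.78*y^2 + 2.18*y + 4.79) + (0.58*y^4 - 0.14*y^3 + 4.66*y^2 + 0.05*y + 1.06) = 0.58*y^4 - 0.14*y^3 + 2.88*y^2 + 2.23*y + 5.85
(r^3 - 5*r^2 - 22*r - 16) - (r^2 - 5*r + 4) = r^3 - 6*r^2 - 17*r - 20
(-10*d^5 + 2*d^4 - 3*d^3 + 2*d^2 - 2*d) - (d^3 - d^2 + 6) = -10*d^5 + 2*d^4 - 4*d^3 + 3*d^2 - 2*d - 6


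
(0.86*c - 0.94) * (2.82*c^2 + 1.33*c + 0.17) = 2.4252*c^3 - 1.507*c^2 - 1.104*c - 0.1598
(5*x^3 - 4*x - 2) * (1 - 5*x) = -25*x^4 + 5*x^3 + 20*x^2 + 6*x - 2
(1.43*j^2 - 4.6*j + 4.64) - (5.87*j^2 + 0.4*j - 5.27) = -4.44*j^2 - 5.0*j + 9.91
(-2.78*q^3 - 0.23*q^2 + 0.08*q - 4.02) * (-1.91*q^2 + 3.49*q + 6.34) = 5.3098*q^5 - 9.2629*q^4 - 18.5807*q^3 + 6.4992*q^2 - 13.5226*q - 25.4868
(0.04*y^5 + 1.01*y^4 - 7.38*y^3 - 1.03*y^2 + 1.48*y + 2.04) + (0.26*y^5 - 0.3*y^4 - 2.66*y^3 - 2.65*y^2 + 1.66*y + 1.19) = 0.3*y^5 + 0.71*y^4 - 10.04*y^3 - 3.68*y^2 + 3.14*y + 3.23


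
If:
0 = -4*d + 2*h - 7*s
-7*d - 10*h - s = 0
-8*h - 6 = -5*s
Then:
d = 24/5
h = -3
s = -18/5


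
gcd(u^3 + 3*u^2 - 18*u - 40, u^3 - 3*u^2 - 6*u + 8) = u^2 - 2*u - 8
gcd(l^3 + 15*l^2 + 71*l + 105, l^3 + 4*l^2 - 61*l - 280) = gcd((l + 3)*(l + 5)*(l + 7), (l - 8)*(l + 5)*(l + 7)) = l^2 + 12*l + 35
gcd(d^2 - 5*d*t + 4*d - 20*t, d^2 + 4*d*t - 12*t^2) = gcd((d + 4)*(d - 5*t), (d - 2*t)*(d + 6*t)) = 1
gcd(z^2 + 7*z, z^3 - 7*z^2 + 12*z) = z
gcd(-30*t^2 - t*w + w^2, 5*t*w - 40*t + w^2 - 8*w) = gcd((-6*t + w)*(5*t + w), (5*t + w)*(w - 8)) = 5*t + w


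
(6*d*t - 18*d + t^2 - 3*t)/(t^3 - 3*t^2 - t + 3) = (6*d + t)/(t^2 - 1)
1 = 1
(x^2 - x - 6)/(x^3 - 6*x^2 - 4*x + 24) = (x - 3)/(x^2 - 8*x + 12)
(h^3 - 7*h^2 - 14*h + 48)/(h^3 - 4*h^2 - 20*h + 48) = (h^2 - 5*h - 24)/(h^2 - 2*h - 24)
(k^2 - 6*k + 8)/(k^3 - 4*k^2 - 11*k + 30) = (k - 4)/(k^2 - 2*k - 15)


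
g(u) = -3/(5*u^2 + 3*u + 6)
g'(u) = -3*(-10*u - 3)/(5*u^2 + 3*u + 6)^2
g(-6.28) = -0.02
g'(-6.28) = -0.01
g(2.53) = -0.07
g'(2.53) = 0.04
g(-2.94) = -0.07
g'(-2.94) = -0.05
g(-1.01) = -0.37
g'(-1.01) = -0.33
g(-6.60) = -0.01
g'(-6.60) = -0.00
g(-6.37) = -0.02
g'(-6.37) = -0.01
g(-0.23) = -0.54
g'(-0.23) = 0.07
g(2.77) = -0.06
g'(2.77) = 0.03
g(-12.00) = 0.00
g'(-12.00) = 0.00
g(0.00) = -0.50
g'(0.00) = 0.25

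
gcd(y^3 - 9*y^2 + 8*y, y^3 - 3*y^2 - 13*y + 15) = y - 1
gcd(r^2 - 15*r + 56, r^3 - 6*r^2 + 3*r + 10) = 1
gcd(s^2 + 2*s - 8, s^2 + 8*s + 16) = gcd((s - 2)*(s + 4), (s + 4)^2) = s + 4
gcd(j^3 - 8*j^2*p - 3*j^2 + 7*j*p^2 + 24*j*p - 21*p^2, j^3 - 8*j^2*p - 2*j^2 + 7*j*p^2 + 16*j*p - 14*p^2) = j^2 - 8*j*p + 7*p^2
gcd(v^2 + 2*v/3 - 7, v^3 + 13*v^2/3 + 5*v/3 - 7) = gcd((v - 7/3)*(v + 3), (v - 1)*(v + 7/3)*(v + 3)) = v + 3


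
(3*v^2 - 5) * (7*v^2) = 21*v^4 - 35*v^2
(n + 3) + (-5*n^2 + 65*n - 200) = -5*n^2 + 66*n - 197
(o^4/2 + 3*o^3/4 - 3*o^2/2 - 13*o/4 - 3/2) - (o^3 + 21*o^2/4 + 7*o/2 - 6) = o^4/2 - o^3/4 - 27*o^2/4 - 27*o/4 + 9/2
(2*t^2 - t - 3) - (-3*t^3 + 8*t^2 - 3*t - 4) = 3*t^3 - 6*t^2 + 2*t + 1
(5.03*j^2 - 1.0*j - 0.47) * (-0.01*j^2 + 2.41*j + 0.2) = -0.0503*j^4 + 12.1323*j^3 - 1.3993*j^2 - 1.3327*j - 0.094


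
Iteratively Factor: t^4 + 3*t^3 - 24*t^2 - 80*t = (t)*(t^3 + 3*t^2 - 24*t - 80) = t*(t - 5)*(t^2 + 8*t + 16) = t*(t - 5)*(t + 4)*(t + 4)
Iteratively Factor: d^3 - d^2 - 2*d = (d + 1)*(d^2 - 2*d) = (d - 2)*(d + 1)*(d)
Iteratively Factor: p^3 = (p)*(p^2) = p^2*(p)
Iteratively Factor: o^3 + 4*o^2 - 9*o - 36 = (o - 3)*(o^2 + 7*o + 12) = (o - 3)*(o + 3)*(o + 4)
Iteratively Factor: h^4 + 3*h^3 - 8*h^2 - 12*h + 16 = (h + 4)*(h^3 - h^2 - 4*h + 4) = (h - 1)*(h + 4)*(h^2 - 4) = (h - 2)*(h - 1)*(h + 4)*(h + 2)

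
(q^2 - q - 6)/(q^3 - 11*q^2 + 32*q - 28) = (q^2 - q - 6)/(q^3 - 11*q^2 + 32*q - 28)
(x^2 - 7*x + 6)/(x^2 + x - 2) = (x - 6)/(x + 2)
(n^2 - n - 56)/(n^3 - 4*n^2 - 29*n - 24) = (n + 7)/(n^2 + 4*n + 3)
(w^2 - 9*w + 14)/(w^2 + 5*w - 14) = (w - 7)/(w + 7)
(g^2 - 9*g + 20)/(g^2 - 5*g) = (g - 4)/g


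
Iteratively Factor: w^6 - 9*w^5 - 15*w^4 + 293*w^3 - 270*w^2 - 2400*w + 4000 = (w - 5)*(w^5 - 4*w^4 - 35*w^3 + 118*w^2 + 320*w - 800) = (w - 5)*(w + 4)*(w^4 - 8*w^3 - 3*w^2 + 130*w - 200) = (w - 5)*(w - 2)*(w + 4)*(w^3 - 6*w^2 - 15*w + 100) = (w - 5)^2*(w - 2)*(w + 4)*(w^2 - w - 20) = (w - 5)^3*(w - 2)*(w + 4)*(w + 4)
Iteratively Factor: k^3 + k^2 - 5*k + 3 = (k + 3)*(k^2 - 2*k + 1) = (k - 1)*(k + 3)*(k - 1)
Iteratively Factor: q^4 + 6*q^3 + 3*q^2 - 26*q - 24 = (q + 3)*(q^3 + 3*q^2 - 6*q - 8) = (q + 1)*(q + 3)*(q^2 + 2*q - 8) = (q - 2)*(q + 1)*(q + 3)*(q + 4)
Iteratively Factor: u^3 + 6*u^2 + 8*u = (u)*(u^2 + 6*u + 8) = u*(u + 2)*(u + 4)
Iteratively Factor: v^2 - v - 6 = (v + 2)*(v - 3)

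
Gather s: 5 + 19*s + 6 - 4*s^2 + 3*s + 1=-4*s^2 + 22*s + 12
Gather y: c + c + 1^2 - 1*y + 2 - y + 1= 2*c - 2*y + 4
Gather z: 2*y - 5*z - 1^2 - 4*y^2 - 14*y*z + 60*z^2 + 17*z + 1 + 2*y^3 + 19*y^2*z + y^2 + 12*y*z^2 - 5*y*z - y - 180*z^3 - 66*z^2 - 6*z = 2*y^3 - 3*y^2 + y - 180*z^3 + z^2*(12*y - 6) + z*(19*y^2 - 19*y + 6)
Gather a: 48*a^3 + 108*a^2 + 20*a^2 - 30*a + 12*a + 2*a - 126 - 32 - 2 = 48*a^3 + 128*a^2 - 16*a - 160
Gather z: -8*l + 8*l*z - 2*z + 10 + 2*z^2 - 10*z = -8*l + 2*z^2 + z*(8*l - 12) + 10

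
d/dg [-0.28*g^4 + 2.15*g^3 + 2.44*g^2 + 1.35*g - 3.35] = -1.12*g^3 + 6.45*g^2 + 4.88*g + 1.35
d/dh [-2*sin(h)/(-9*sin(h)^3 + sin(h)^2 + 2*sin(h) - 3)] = 2*(-18*sin(h)^3 + sin(h)^2 + 3)*cos(h)/(9*sin(h)^3 - sin(h)^2 - 2*sin(h) + 3)^2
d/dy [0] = 0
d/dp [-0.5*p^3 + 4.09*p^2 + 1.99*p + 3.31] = -1.5*p^2 + 8.18*p + 1.99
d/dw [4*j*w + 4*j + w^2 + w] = 4*j + 2*w + 1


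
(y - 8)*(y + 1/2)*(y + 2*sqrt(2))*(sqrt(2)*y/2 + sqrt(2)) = sqrt(2)*y^4/2 - 11*sqrt(2)*y^3/4 + 2*y^3 - 19*sqrt(2)*y^2/2 - 11*y^2 - 38*y - 4*sqrt(2)*y - 16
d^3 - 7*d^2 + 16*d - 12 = (d - 3)*(d - 2)^2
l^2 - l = l*(l - 1)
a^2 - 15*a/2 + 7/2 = (a - 7)*(a - 1/2)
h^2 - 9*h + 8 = (h - 8)*(h - 1)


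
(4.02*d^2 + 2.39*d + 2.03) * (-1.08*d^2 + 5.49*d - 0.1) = -4.3416*d^4 + 19.4886*d^3 + 10.5267*d^2 + 10.9057*d - 0.203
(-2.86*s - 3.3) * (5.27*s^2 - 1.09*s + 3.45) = -15.0722*s^3 - 14.2736*s^2 - 6.27*s - 11.385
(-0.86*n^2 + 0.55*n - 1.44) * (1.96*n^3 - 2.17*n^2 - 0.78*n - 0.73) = -1.6856*n^5 + 2.9442*n^4 - 3.3451*n^3 + 3.3236*n^2 + 0.7217*n + 1.0512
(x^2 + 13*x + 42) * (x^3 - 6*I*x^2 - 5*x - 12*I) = x^5 + 13*x^4 - 6*I*x^4 + 37*x^3 - 78*I*x^3 - 65*x^2 - 264*I*x^2 - 210*x - 156*I*x - 504*I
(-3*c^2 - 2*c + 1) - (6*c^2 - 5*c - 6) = -9*c^2 + 3*c + 7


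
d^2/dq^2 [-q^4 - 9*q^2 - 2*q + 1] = -12*q^2 - 18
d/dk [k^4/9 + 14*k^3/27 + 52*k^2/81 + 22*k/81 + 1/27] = 4*k^3/9 + 14*k^2/9 + 104*k/81 + 22/81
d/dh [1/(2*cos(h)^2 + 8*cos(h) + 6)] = (cos(h) + 2)*sin(h)/(cos(h)^2 + 4*cos(h) + 3)^2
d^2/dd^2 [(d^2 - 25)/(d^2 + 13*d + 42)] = 2*(-13*d^3 - 201*d^2 - 975*d - 1411)/(d^6 + 39*d^5 + 633*d^4 + 5473*d^3 + 26586*d^2 + 68796*d + 74088)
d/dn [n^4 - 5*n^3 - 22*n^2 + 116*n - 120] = 4*n^3 - 15*n^2 - 44*n + 116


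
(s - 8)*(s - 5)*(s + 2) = s^3 - 11*s^2 + 14*s + 80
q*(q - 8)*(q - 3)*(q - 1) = q^4 - 12*q^3 + 35*q^2 - 24*q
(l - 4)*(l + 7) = l^2 + 3*l - 28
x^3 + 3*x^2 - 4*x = x*(x - 1)*(x + 4)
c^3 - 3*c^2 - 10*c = c*(c - 5)*(c + 2)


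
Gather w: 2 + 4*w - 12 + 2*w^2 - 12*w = 2*w^2 - 8*w - 10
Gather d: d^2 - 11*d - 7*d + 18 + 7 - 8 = d^2 - 18*d + 17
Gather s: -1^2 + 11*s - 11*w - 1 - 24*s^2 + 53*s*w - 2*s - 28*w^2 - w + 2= -24*s^2 + s*(53*w + 9) - 28*w^2 - 12*w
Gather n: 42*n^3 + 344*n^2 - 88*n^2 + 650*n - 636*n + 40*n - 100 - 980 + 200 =42*n^3 + 256*n^2 + 54*n - 880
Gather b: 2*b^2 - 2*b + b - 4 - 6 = 2*b^2 - b - 10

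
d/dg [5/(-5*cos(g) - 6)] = -25*sin(g)/(5*cos(g) + 6)^2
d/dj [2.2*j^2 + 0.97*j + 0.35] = 4.4*j + 0.97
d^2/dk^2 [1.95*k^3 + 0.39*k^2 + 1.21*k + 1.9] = 11.7*k + 0.78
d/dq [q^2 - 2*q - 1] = 2*q - 2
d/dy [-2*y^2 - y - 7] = -4*y - 1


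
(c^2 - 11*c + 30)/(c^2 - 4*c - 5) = (c - 6)/(c + 1)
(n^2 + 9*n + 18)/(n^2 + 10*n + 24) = (n + 3)/(n + 4)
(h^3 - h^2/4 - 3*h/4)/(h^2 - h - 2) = h*(-4*h^2 + h + 3)/(4*(-h^2 + h + 2))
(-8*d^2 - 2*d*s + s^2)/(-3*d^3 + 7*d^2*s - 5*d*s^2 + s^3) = (8*d^2 + 2*d*s - s^2)/(3*d^3 - 7*d^2*s + 5*d*s^2 - s^3)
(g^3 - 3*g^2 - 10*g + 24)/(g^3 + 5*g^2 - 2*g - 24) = (g - 4)/(g + 4)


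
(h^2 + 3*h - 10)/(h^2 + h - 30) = (h^2 + 3*h - 10)/(h^2 + h - 30)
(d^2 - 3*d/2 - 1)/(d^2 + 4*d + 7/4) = 2*(d - 2)/(2*d + 7)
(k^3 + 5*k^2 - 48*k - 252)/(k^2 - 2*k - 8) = (-k^3 - 5*k^2 + 48*k + 252)/(-k^2 + 2*k + 8)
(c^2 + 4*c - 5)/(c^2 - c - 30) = (c - 1)/(c - 6)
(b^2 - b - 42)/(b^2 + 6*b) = (b - 7)/b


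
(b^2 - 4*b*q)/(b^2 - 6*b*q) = (b - 4*q)/(b - 6*q)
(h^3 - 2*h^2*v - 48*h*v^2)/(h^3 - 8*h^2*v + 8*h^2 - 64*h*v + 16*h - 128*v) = h*(h + 6*v)/(h^2 + 8*h + 16)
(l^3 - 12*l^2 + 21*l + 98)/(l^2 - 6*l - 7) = (l^2 - 5*l - 14)/(l + 1)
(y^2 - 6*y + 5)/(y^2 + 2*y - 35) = (y - 1)/(y + 7)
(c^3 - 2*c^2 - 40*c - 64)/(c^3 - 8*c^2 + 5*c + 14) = (c^3 - 2*c^2 - 40*c - 64)/(c^3 - 8*c^2 + 5*c + 14)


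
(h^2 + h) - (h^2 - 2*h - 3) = 3*h + 3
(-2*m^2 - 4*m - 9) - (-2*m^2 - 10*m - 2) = 6*m - 7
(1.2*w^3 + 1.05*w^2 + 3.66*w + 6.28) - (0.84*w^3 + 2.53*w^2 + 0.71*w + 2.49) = 0.36*w^3 - 1.48*w^2 + 2.95*w + 3.79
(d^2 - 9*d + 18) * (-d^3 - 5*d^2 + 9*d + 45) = -d^5 + 4*d^4 + 36*d^3 - 126*d^2 - 243*d + 810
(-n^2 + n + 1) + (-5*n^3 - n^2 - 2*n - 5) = -5*n^3 - 2*n^2 - n - 4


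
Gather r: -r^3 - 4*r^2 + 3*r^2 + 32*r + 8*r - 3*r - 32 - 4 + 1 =-r^3 - r^2 + 37*r - 35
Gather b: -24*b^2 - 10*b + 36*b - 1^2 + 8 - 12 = -24*b^2 + 26*b - 5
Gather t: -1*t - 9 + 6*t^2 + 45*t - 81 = 6*t^2 + 44*t - 90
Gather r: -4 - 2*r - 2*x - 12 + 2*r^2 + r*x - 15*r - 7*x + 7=2*r^2 + r*(x - 17) - 9*x - 9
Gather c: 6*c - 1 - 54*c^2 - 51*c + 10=-54*c^2 - 45*c + 9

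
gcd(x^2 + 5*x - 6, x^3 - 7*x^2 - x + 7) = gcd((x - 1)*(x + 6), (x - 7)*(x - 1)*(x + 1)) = x - 1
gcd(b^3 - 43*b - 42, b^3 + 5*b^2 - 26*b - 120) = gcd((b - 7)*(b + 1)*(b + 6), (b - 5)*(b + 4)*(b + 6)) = b + 6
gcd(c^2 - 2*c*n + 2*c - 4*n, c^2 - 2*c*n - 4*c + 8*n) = c - 2*n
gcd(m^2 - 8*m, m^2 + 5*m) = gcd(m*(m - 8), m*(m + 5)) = m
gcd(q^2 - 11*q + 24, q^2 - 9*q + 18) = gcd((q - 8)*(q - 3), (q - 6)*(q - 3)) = q - 3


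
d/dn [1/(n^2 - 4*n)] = 2*(2 - n)/(n^2*(n - 4)^2)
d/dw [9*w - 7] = 9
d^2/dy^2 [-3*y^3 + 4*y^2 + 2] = 8 - 18*y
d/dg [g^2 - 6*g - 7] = 2*g - 6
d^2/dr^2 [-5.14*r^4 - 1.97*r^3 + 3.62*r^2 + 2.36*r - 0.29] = -61.68*r^2 - 11.82*r + 7.24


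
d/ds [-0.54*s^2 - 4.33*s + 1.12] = -1.08*s - 4.33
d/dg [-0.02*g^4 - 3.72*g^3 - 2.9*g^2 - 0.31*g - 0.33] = -0.08*g^3 - 11.16*g^2 - 5.8*g - 0.31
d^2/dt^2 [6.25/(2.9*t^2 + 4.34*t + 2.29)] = (-105.125*t^2 - 157.325*t + 6.25*(5.8*t + 4.34)*(11.6*t + 8.68) - 83.0125)/(2.9*t^2 + 4.34*t + 2.29)^3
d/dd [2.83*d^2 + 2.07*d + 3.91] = 5.66*d + 2.07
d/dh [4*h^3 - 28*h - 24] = 12*h^2 - 28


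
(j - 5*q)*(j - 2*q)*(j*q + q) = j^3*q - 7*j^2*q^2 + j^2*q + 10*j*q^3 - 7*j*q^2 + 10*q^3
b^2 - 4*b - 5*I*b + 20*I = (b - 4)*(b - 5*I)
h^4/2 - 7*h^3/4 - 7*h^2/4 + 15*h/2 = h*(h/2 + 1)*(h - 3)*(h - 5/2)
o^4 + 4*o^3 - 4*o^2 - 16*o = o*(o - 2)*(o + 2)*(o + 4)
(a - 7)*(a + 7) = a^2 - 49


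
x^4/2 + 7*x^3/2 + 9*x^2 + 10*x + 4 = (x/2 + 1)*(x + 1)*(x + 2)^2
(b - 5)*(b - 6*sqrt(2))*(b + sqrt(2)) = b^3 - 5*sqrt(2)*b^2 - 5*b^2 - 12*b + 25*sqrt(2)*b + 60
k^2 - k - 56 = (k - 8)*(k + 7)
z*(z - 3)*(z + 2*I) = z^3 - 3*z^2 + 2*I*z^2 - 6*I*z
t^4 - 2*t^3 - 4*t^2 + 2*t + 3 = (t - 3)*(t - 1)*(t + 1)^2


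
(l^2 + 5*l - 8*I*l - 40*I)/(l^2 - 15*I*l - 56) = (l + 5)/(l - 7*I)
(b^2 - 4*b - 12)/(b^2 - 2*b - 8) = (b - 6)/(b - 4)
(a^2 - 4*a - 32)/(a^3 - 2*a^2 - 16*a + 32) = (a - 8)/(a^2 - 6*a + 8)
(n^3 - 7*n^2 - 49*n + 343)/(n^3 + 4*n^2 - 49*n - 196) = (n - 7)/(n + 4)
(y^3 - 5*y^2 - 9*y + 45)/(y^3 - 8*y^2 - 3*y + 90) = (y - 3)/(y - 6)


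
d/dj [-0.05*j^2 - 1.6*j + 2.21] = -0.1*j - 1.6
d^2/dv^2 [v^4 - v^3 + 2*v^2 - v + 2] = 12*v^2 - 6*v + 4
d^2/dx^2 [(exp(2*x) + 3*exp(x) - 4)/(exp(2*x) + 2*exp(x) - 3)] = (exp(x) - 3)*exp(x)/(exp(3*x) + 9*exp(2*x) + 27*exp(x) + 27)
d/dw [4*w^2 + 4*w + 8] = 8*w + 4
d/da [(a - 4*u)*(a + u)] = 2*a - 3*u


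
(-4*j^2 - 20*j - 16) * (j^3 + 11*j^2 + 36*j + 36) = -4*j^5 - 64*j^4 - 380*j^3 - 1040*j^2 - 1296*j - 576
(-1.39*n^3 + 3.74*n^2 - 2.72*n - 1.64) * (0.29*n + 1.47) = -0.4031*n^4 - 0.9587*n^3 + 4.709*n^2 - 4.474*n - 2.4108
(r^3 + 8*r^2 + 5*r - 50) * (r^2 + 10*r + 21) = r^5 + 18*r^4 + 106*r^3 + 168*r^2 - 395*r - 1050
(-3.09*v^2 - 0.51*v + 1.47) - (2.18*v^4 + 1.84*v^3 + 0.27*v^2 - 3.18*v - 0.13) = -2.18*v^4 - 1.84*v^3 - 3.36*v^2 + 2.67*v + 1.6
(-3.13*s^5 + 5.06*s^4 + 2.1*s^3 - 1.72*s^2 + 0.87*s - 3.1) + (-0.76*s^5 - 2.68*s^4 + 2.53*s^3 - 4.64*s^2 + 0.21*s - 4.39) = -3.89*s^5 + 2.38*s^4 + 4.63*s^3 - 6.36*s^2 + 1.08*s - 7.49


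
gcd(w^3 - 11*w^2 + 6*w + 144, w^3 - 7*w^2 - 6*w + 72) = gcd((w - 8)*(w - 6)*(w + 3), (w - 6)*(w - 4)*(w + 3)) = w^2 - 3*w - 18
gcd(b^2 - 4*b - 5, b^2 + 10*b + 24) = 1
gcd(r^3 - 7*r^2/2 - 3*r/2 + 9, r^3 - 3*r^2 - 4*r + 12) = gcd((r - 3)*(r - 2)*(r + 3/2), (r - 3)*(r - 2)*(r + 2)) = r^2 - 5*r + 6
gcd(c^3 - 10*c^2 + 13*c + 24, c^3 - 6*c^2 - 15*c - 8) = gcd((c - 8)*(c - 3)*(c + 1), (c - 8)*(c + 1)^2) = c^2 - 7*c - 8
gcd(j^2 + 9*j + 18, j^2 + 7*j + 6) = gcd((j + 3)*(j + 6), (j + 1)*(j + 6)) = j + 6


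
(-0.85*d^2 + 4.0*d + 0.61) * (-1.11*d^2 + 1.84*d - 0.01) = 0.9435*d^4 - 6.004*d^3 + 6.6914*d^2 + 1.0824*d - 0.0061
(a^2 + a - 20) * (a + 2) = a^3 + 3*a^2 - 18*a - 40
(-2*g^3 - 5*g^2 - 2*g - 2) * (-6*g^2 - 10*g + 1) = 12*g^5 + 50*g^4 + 60*g^3 + 27*g^2 + 18*g - 2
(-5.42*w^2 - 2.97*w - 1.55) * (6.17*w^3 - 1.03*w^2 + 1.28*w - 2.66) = -33.4414*w^5 - 12.7423*w^4 - 13.442*w^3 + 12.2121*w^2 + 5.9162*w + 4.123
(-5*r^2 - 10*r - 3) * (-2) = 10*r^2 + 20*r + 6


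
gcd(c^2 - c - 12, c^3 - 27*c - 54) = c + 3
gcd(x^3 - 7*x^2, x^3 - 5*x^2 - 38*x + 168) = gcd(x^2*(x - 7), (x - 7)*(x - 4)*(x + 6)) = x - 7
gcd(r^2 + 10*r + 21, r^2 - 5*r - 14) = 1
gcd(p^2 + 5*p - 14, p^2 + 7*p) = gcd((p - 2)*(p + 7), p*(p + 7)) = p + 7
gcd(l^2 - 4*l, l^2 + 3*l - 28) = l - 4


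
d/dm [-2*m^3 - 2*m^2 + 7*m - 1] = -6*m^2 - 4*m + 7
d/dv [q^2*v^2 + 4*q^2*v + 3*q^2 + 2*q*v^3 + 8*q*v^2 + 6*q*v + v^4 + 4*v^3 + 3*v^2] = 2*q^2*v + 4*q^2 + 6*q*v^2 + 16*q*v + 6*q + 4*v^3 + 12*v^2 + 6*v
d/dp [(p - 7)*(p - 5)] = 2*p - 12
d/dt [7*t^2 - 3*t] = 14*t - 3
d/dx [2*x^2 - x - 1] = 4*x - 1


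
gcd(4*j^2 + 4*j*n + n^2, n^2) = 1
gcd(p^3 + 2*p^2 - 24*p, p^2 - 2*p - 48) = p + 6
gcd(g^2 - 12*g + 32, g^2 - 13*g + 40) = g - 8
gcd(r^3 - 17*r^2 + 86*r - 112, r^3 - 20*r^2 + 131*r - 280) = r^2 - 15*r + 56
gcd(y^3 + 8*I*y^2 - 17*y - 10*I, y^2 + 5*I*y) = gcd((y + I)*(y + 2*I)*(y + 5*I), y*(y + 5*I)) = y + 5*I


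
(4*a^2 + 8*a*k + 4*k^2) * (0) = 0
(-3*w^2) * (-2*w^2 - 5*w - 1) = 6*w^4 + 15*w^3 + 3*w^2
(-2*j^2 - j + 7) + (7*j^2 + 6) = 5*j^2 - j + 13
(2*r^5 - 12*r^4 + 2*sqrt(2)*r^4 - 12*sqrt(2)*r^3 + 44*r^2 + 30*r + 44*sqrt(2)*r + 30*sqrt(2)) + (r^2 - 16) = 2*r^5 - 12*r^4 + 2*sqrt(2)*r^4 - 12*sqrt(2)*r^3 + 45*r^2 + 30*r + 44*sqrt(2)*r - 16 + 30*sqrt(2)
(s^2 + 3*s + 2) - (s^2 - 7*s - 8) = 10*s + 10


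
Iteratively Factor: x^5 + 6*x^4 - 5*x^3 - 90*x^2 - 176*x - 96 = (x + 2)*(x^4 + 4*x^3 - 13*x^2 - 64*x - 48) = (x - 4)*(x + 2)*(x^3 + 8*x^2 + 19*x + 12) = (x - 4)*(x + 2)*(x + 3)*(x^2 + 5*x + 4) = (x - 4)*(x + 2)*(x + 3)*(x + 4)*(x + 1)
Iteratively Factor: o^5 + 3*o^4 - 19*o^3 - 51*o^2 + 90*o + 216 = (o - 3)*(o^4 + 6*o^3 - o^2 - 54*o - 72) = (o - 3)*(o + 4)*(o^3 + 2*o^2 - 9*o - 18) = (o - 3)*(o + 2)*(o + 4)*(o^2 - 9) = (o - 3)*(o + 2)*(o + 3)*(o + 4)*(o - 3)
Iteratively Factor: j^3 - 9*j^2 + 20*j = (j - 4)*(j^2 - 5*j) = (j - 5)*(j - 4)*(j)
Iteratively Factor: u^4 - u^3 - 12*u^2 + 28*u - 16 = (u + 4)*(u^3 - 5*u^2 + 8*u - 4) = (u - 2)*(u + 4)*(u^2 - 3*u + 2) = (u - 2)*(u - 1)*(u + 4)*(u - 2)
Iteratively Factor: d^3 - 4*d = (d - 2)*(d^2 + 2*d) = d*(d - 2)*(d + 2)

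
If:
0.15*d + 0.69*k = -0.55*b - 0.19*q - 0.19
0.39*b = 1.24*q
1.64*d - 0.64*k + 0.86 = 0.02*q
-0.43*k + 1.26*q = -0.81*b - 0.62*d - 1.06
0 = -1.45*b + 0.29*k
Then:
No Solution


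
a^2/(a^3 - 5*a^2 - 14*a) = a/(a^2 - 5*a - 14)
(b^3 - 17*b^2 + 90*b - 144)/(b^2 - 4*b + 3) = (b^2 - 14*b + 48)/(b - 1)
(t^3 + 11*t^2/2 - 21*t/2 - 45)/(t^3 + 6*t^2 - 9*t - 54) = (t + 5/2)/(t + 3)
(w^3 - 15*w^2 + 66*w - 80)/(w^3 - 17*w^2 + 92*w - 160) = (w - 2)/(w - 4)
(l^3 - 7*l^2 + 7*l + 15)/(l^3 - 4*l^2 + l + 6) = (l - 5)/(l - 2)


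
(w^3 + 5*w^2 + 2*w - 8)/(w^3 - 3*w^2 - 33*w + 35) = (w^2 + 6*w + 8)/(w^2 - 2*w - 35)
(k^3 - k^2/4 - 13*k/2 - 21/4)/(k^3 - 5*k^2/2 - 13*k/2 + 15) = (4*k^2 + 11*k + 7)/(2*(2*k^2 + k - 10))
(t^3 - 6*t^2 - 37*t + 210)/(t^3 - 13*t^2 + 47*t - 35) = (t + 6)/(t - 1)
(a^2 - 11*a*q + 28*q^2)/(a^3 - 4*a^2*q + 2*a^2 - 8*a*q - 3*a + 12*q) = (a - 7*q)/(a^2 + 2*a - 3)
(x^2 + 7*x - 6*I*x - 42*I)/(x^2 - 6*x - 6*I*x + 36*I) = (x + 7)/(x - 6)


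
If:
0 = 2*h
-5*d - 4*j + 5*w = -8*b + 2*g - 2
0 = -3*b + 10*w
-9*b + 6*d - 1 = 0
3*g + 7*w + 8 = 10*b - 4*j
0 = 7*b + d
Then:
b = -1/51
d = 7/51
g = -789/85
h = 0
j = 10043/2040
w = -1/170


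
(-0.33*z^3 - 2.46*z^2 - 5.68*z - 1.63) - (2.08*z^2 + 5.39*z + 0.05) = -0.33*z^3 - 4.54*z^2 - 11.07*z - 1.68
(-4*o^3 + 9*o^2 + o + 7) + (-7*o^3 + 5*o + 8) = -11*o^3 + 9*o^2 + 6*o + 15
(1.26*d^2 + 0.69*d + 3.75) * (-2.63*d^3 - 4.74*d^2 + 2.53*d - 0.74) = -3.3138*d^5 - 7.7871*d^4 - 9.9453*d^3 - 16.9617*d^2 + 8.9769*d - 2.775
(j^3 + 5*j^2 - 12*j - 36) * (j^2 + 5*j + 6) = j^5 + 10*j^4 + 19*j^3 - 66*j^2 - 252*j - 216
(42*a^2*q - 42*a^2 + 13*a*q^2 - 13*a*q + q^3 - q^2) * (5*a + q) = 210*a^3*q - 210*a^3 + 107*a^2*q^2 - 107*a^2*q + 18*a*q^3 - 18*a*q^2 + q^4 - q^3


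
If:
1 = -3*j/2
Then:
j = -2/3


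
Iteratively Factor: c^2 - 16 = (c + 4)*(c - 4)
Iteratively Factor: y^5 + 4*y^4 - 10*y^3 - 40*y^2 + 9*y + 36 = (y + 1)*(y^4 + 3*y^3 - 13*y^2 - 27*y + 36) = (y + 1)*(y + 4)*(y^3 - y^2 - 9*y + 9) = (y + 1)*(y + 3)*(y + 4)*(y^2 - 4*y + 3) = (y - 3)*(y + 1)*(y + 3)*(y + 4)*(y - 1)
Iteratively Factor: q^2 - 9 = (q + 3)*(q - 3)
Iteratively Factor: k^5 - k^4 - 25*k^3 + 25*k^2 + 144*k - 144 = (k - 1)*(k^4 - 25*k^2 + 144) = (k - 4)*(k - 1)*(k^3 + 4*k^2 - 9*k - 36) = (k - 4)*(k - 1)*(k + 3)*(k^2 + k - 12) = (k - 4)*(k - 3)*(k - 1)*(k + 3)*(k + 4)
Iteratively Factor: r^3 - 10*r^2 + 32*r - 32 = (r - 4)*(r^2 - 6*r + 8) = (r - 4)*(r - 2)*(r - 4)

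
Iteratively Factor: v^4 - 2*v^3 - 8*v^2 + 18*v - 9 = (v - 1)*(v^3 - v^2 - 9*v + 9) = (v - 1)^2*(v^2 - 9) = (v - 1)^2*(v + 3)*(v - 3)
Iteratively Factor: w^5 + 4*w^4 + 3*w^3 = (w + 3)*(w^4 + w^3) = w*(w + 3)*(w^3 + w^2) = w^2*(w + 3)*(w^2 + w) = w^3*(w + 3)*(w + 1)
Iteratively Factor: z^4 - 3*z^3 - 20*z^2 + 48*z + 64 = (z + 4)*(z^3 - 7*z^2 + 8*z + 16) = (z + 1)*(z + 4)*(z^2 - 8*z + 16) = (z - 4)*(z + 1)*(z + 4)*(z - 4)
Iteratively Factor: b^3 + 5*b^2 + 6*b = (b + 3)*(b^2 + 2*b) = b*(b + 3)*(b + 2)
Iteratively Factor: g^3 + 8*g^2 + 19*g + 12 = (g + 4)*(g^2 + 4*g + 3) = (g + 1)*(g + 4)*(g + 3)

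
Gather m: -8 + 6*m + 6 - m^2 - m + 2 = -m^2 + 5*m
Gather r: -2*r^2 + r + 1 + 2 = -2*r^2 + r + 3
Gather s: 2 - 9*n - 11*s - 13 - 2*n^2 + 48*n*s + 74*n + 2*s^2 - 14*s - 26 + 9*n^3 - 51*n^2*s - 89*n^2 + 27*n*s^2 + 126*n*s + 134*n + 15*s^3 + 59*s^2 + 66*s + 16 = 9*n^3 - 91*n^2 + 199*n + 15*s^3 + s^2*(27*n + 61) + s*(-51*n^2 + 174*n + 41) - 21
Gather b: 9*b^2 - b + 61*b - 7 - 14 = 9*b^2 + 60*b - 21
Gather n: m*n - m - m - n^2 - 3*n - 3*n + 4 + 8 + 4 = -2*m - n^2 + n*(m - 6) + 16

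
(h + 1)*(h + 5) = h^2 + 6*h + 5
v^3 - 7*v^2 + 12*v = v*(v - 4)*(v - 3)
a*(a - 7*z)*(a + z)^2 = a^4 - 5*a^3*z - 13*a^2*z^2 - 7*a*z^3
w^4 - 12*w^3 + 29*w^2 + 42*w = w*(w - 7)*(w - 6)*(w + 1)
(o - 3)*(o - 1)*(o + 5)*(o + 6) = o^4 + 7*o^3 - 11*o^2 - 87*o + 90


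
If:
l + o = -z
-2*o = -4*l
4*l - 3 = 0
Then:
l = 3/4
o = 3/2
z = -9/4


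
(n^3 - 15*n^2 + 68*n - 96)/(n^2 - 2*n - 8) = (n^2 - 11*n + 24)/(n + 2)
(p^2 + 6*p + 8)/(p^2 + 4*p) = (p + 2)/p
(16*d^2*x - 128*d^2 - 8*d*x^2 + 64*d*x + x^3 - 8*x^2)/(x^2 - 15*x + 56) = (16*d^2 - 8*d*x + x^2)/(x - 7)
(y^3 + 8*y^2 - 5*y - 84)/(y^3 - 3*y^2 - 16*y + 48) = (y + 7)/(y - 4)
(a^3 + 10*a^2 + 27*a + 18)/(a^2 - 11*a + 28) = (a^3 + 10*a^2 + 27*a + 18)/(a^2 - 11*a + 28)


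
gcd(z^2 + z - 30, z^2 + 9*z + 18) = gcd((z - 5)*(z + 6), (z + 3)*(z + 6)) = z + 6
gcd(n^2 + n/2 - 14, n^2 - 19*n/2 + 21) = n - 7/2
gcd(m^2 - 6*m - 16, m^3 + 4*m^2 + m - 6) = m + 2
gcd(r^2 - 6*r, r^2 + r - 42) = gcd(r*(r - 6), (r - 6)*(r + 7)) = r - 6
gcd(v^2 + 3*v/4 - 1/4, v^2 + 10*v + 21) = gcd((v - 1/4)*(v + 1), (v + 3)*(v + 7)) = 1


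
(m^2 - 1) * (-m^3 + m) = -m^5 + 2*m^3 - m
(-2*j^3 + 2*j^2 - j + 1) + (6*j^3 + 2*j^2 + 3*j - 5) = 4*j^3 + 4*j^2 + 2*j - 4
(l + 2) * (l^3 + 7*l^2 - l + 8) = l^4 + 9*l^3 + 13*l^2 + 6*l + 16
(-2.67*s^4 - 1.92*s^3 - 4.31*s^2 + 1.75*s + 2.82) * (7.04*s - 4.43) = -18.7968*s^5 - 1.6887*s^4 - 21.8368*s^3 + 31.4133*s^2 + 12.1003*s - 12.4926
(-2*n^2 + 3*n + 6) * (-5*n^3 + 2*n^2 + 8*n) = 10*n^5 - 19*n^4 - 40*n^3 + 36*n^2 + 48*n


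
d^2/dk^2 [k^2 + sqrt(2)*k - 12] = 2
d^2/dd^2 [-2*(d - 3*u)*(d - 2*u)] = -4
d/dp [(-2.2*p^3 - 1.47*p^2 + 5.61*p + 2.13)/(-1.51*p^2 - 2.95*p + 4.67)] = (3.322*p^4 + 12.98*p^3 - 18.0144*p^2 - 7.2972*p + 32.4822)/(2.2801*p^4 + 8.909*p^3 - 5.4009*p^2 - 27.553*p + 21.8089)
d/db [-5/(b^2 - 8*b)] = 10*(b - 4)/(b^2*(b - 8)^2)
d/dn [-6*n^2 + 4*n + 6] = 4 - 12*n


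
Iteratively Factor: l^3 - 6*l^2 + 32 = (l - 4)*(l^2 - 2*l - 8) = (l - 4)*(l + 2)*(l - 4)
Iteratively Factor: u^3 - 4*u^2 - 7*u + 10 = (u - 5)*(u^2 + u - 2) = (u - 5)*(u - 1)*(u + 2)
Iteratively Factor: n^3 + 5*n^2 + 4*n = (n + 1)*(n^2 + 4*n) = n*(n + 1)*(n + 4)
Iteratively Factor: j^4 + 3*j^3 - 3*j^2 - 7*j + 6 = (j - 1)*(j^3 + 4*j^2 + j - 6) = (j - 1)*(j + 3)*(j^2 + j - 2) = (j - 1)*(j + 2)*(j + 3)*(j - 1)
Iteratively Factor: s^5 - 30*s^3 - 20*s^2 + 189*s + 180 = (s + 1)*(s^4 - s^3 - 29*s^2 + 9*s + 180) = (s - 5)*(s + 1)*(s^3 + 4*s^2 - 9*s - 36) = (s - 5)*(s + 1)*(s + 3)*(s^2 + s - 12) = (s - 5)*(s + 1)*(s + 3)*(s + 4)*(s - 3)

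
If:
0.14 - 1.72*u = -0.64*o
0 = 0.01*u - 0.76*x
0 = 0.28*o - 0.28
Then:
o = 1.00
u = 0.45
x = 0.01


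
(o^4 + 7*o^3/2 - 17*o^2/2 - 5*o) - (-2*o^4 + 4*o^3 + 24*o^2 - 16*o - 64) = 3*o^4 - o^3/2 - 65*o^2/2 + 11*o + 64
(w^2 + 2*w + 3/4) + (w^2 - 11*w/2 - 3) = 2*w^2 - 7*w/2 - 9/4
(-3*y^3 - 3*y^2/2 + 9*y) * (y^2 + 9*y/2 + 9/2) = -3*y^5 - 15*y^4 - 45*y^3/4 + 135*y^2/4 + 81*y/2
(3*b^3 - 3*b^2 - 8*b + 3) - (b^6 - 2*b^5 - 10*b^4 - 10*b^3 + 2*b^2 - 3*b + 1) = -b^6 + 2*b^5 + 10*b^4 + 13*b^3 - 5*b^2 - 5*b + 2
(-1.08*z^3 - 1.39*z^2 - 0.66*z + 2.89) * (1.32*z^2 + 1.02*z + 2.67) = -1.4256*z^5 - 2.9364*z^4 - 5.1726*z^3 - 0.569699999999999*z^2 + 1.1856*z + 7.7163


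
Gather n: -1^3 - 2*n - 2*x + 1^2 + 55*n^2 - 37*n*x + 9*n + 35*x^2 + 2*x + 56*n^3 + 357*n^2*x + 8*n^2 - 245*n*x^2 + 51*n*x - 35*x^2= 56*n^3 + n^2*(357*x + 63) + n*(-245*x^2 + 14*x + 7)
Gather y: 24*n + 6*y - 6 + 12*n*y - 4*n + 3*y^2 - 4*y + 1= 20*n + 3*y^2 + y*(12*n + 2) - 5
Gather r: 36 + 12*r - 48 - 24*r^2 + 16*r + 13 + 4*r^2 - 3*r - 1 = -20*r^2 + 25*r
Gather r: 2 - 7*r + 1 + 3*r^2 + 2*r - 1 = 3*r^2 - 5*r + 2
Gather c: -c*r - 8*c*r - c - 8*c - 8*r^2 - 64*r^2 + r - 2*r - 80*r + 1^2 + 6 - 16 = c*(-9*r - 9) - 72*r^2 - 81*r - 9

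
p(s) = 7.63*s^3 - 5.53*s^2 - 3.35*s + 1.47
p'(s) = 22.89*s^2 - 11.06*s - 3.35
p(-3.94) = -537.85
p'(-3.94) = 395.56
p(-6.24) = -2046.82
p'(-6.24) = 956.95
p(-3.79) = -480.64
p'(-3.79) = 367.36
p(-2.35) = -120.22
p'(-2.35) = 149.05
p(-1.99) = -73.89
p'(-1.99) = 109.31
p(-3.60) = -414.12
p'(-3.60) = 333.12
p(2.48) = 75.53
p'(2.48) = 110.00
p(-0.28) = 1.81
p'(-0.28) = 1.54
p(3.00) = 147.66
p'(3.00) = 169.48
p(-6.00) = -1825.59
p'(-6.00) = 887.05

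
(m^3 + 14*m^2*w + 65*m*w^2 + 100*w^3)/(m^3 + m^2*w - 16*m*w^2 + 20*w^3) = (m^2 + 9*m*w + 20*w^2)/(m^2 - 4*m*w + 4*w^2)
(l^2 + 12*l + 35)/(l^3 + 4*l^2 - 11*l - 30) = (l + 7)/(l^2 - l - 6)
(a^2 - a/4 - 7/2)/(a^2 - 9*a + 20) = (4*a^2 - a - 14)/(4*(a^2 - 9*a + 20))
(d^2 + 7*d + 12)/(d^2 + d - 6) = (d + 4)/(d - 2)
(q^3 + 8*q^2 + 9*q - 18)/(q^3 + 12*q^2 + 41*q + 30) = (q^2 + 2*q - 3)/(q^2 + 6*q + 5)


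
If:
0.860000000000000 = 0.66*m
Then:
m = 1.30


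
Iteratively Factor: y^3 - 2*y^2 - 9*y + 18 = (y - 3)*(y^2 + y - 6) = (y - 3)*(y + 3)*(y - 2)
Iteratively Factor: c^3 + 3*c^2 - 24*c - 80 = (c + 4)*(c^2 - c - 20) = (c - 5)*(c + 4)*(c + 4)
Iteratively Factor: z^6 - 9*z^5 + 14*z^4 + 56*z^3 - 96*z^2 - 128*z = (z - 4)*(z^5 - 5*z^4 - 6*z^3 + 32*z^2 + 32*z) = (z - 4)*(z + 2)*(z^4 - 7*z^3 + 8*z^2 + 16*z) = (z - 4)^2*(z + 2)*(z^3 - 3*z^2 - 4*z) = (z - 4)^3*(z + 2)*(z^2 + z) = (z - 4)^3*(z + 1)*(z + 2)*(z)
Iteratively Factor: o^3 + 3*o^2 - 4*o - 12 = (o + 2)*(o^2 + o - 6) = (o - 2)*(o + 2)*(o + 3)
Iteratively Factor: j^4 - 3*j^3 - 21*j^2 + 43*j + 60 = (j - 5)*(j^3 + 2*j^2 - 11*j - 12) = (j - 5)*(j + 1)*(j^2 + j - 12) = (j - 5)*(j - 3)*(j + 1)*(j + 4)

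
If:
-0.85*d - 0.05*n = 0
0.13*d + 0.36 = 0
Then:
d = -2.77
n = 47.08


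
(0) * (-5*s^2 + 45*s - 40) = 0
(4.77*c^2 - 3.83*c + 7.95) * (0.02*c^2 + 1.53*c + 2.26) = 0.0954*c^4 + 7.2215*c^3 + 5.0793*c^2 + 3.5077*c + 17.967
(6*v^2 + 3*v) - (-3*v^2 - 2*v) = 9*v^2 + 5*v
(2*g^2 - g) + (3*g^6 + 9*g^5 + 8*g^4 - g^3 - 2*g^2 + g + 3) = 3*g^6 + 9*g^5 + 8*g^4 - g^3 + 3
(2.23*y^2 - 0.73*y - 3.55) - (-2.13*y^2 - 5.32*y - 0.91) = 4.36*y^2 + 4.59*y - 2.64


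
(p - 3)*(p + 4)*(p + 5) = p^3 + 6*p^2 - 7*p - 60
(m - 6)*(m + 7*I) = m^2 - 6*m + 7*I*m - 42*I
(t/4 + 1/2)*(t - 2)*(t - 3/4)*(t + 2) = t^4/4 + 5*t^3/16 - 11*t^2/8 - 5*t/4 + 3/2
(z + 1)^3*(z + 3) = z^4 + 6*z^3 + 12*z^2 + 10*z + 3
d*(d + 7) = d^2 + 7*d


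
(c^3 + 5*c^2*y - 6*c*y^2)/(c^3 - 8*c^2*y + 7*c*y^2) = (-c - 6*y)/(-c + 7*y)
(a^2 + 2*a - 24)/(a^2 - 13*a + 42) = (a^2 + 2*a - 24)/(a^2 - 13*a + 42)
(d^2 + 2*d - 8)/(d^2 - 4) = (d + 4)/(d + 2)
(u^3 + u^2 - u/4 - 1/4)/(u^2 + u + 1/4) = (2*u^2 + u - 1)/(2*u + 1)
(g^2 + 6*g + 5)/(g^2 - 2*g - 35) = (g + 1)/(g - 7)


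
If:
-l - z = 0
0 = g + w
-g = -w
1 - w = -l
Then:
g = 0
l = -1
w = 0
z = 1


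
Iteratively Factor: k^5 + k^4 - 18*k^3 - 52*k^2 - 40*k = (k - 5)*(k^4 + 6*k^3 + 12*k^2 + 8*k) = k*(k - 5)*(k^3 + 6*k^2 + 12*k + 8) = k*(k - 5)*(k + 2)*(k^2 + 4*k + 4) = k*(k - 5)*(k + 2)^2*(k + 2)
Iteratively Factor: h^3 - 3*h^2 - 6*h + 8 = (h - 1)*(h^2 - 2*h - 8) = (h - 4)*(h - 1)*(h + 2)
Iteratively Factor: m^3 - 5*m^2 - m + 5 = (m - 1)*(m^2 - 4*m - 5) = (m - 5)*(m - 1)*(m + 1)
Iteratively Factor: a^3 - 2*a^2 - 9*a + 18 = (a + 3)*(a^2 - 5*a + 6) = (a - 3)*(a + 3)*(a - 2)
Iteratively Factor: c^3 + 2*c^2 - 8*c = (c - 2)*(c^2 + 4*c) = (c - 2)*(c + 4)*(c)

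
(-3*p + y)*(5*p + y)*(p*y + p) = -15*p^3*y - 15*p^3 + 2*p^2*y^2 + 2*p^2*y + p*y^3 + p*y^2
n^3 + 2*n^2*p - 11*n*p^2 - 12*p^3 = (n - 3*p)*(n + p)*(n + 4*p)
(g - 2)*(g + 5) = g^2 + 3*g - 10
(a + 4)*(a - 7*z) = a^2 - 7*a*z + 4*a - 28*z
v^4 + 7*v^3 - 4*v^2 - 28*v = v*(v - 2)*(v + 2)*(v + 7)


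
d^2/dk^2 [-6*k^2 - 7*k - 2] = -12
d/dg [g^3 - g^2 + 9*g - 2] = 3*g^2 - 2*g + 9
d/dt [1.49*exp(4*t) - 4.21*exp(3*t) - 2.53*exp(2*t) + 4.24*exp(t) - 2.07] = (5.96*exp(3*t) - 12.63*exp(2*t) - 5.06*exp(t) + 4.24)*exp(t)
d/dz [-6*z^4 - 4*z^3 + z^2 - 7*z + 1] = -24*z^3 - 12*z^2 + 2*z - 7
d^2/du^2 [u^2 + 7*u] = 2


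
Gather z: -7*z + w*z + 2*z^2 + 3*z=2*z^2 + z*(w - 4)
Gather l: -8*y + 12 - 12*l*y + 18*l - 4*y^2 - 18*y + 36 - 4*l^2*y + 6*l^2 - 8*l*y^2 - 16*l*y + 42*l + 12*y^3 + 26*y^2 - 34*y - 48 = l^2*(6 - 4*y) + l*(-8*y^2 - 28*y + 60) + 12*y^3 + 22*y^2 - 60*y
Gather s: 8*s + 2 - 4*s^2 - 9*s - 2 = -4*s^2 - s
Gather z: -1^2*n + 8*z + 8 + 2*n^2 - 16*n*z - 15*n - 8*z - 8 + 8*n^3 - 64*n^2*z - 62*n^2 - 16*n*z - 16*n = 8*n^3 - 60*n^2 - 32*n + z*(-64*n^2 - 32*n)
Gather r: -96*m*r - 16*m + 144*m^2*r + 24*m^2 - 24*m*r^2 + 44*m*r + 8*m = 24*m^2 - 24*m*r^2 - 8*m + r*(144*m^2 - 52*m)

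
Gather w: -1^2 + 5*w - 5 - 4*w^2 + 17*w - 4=-4*w^2 + 22*w - 10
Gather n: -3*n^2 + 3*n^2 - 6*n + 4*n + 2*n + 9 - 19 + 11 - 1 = 0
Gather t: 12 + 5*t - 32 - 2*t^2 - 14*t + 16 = -2*t^2 - 9*t - 4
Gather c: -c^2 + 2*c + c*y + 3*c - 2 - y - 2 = -c^2 + c*(y + 5) - y - 4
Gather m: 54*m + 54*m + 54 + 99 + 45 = 108*m + 198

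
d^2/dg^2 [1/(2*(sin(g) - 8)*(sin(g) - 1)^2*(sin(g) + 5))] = (-16*sin(g)^5 + 67*sin(g)^4 + 440*sin(g)^3 - 785*sin(g)^2 - 8128*sin(g) - 9218)/(2*(sin(g) - 8)^3*(sin(g) - 1)^3*(sin(g) + 5)^3)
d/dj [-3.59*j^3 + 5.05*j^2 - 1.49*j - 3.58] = -10.77*j^2 + 10.1*j - 1.49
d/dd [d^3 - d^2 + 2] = d*(3*d - 2)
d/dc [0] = 0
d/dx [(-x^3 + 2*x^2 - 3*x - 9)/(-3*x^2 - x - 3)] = x*(3*x^3 + 2*x^2 - 2*x - 66)/(9*x^4 + 6*x^3 + 19*x^2 + 6*x + 9)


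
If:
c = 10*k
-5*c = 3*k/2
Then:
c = 0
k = 0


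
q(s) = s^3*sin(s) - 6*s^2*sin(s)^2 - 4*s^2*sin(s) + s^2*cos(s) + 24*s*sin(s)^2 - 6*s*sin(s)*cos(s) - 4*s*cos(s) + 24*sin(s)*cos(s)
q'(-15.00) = 1353.20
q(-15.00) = 1896.67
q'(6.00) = 89.77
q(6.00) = -11.00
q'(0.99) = 10.54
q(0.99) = 16.68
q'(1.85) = -18.76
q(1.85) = 12.66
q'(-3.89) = 350.17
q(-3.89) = -212.61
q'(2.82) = 3.32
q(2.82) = 0.06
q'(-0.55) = 29.81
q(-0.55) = -13.41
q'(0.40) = 18.03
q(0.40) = 7.51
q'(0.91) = 12.55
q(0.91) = 15.75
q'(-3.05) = 90.60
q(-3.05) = -12.64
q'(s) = s^3*cos(s) - 12*s^2*sin(s)*cos(s) + 2*s^2*sin(s) - 4*s^2*cos(s) - 6*s*sin(s)^2 + 48*s*sin(s)*cos(s) - 4*s*sin(s) - 6*s*cos(s)^2 + 2*s*cos(s) - 6*sin(s)*cos(s) + 24*cos(s)^2 - 4*cos(s)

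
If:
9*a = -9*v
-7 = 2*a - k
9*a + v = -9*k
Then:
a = -63/26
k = 28/13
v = 63/26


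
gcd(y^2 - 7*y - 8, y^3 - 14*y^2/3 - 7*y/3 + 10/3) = y + 1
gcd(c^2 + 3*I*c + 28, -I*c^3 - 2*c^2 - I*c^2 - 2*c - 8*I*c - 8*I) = c - 4*I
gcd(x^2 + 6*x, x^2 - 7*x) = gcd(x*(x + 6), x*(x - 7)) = x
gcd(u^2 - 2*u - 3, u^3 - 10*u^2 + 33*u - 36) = u - 3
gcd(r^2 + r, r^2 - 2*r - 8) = 1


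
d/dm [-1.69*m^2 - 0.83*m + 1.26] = -3.38*m - 0.83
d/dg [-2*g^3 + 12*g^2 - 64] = 6*g*(4 - g)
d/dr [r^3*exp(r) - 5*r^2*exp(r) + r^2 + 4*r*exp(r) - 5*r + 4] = r^3*exp(r) - 2*r^2*exp(r) - 6*r*exp(r) + 2*r + 4*exp(r) - 5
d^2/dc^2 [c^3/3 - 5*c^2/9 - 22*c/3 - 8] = 2*c - 10/9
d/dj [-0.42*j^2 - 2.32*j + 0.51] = -0.84*j - 2.32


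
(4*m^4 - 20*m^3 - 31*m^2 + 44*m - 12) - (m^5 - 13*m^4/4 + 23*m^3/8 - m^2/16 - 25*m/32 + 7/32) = -m^5 + 29*m^4/4 - 183*m^3/8 - 495*m^2/16 + 1433*m/32 - 391/32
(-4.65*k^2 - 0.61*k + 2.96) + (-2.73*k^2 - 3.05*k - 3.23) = -7.38*k^2 - 3.66*k - 0.27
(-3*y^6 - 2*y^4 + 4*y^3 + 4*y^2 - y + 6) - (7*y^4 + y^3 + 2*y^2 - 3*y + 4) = -3*y^6 - 9*y^4 + 3*y^3 + 2*y^2 + 2*y + 2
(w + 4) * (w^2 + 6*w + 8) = w^3 + 10*w^2 + 32*w + 32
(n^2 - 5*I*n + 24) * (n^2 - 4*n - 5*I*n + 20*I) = n^4 - 4*n^3 - 10*I*n^3 - n^2 + 40*I*n^2 + 4*n - 120*I*n + 480*I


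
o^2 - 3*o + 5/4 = (o - 5/2)*(o - 1/2)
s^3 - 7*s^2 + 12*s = s*(s - 4)*(s - 3)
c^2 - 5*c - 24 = (c - 8)*(c + 3)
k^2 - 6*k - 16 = (k - 8)*(k + 2)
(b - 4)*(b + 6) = b^2 + 2*b - 24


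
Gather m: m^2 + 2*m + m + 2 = m^2 + 3*m + 2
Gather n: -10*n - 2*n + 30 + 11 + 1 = 42 - 12*n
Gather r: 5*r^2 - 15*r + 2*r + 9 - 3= 5*r^2 - 13*r + 6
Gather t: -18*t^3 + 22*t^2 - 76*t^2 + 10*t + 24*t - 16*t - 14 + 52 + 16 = -18*t^3 - 54*t^2 + 18*t + 54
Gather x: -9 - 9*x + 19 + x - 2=8 - 8*x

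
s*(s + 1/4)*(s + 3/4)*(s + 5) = s^4 + 6*s^3 + 83*s^2/16 + 15*s/16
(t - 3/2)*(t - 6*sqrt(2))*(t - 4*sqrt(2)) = t^3 - 10*sqrt(2)*t^2 - 3*t^2/2 + 15*sqrt(2)*t + 48*t - 72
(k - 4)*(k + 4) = k^2 - 16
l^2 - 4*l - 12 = (l - 6)*(l + 2)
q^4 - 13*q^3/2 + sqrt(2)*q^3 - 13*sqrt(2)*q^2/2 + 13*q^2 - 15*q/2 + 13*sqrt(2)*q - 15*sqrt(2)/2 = (q - 3)*(q - 5/2)*(q - 1)*(q + sqrt(2))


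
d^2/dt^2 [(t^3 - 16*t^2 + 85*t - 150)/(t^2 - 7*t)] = 4*(11*t^3 - 225*t^2 + 1575*t - 3675)/(t^3*(t^3 - 21*t^2 + 147*t - 343))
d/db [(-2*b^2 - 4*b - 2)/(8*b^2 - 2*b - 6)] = (9*b^2 + 14*b + 5)/(16*b^4 - 8*b^3 - 23*b^2 + 6*b + 9)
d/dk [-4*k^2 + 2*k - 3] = 2 - 8*k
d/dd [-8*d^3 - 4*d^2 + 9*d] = -24*d^2 - 8*d + 9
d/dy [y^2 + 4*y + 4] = 2*y + 4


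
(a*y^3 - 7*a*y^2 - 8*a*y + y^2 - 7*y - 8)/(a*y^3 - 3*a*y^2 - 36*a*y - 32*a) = (a*y + 1)/(a*(y + 4))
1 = 1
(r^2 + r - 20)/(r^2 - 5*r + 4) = (r + 5)/(r - 1)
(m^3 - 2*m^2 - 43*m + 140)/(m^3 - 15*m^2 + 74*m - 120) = (m + 7)/(m - 6)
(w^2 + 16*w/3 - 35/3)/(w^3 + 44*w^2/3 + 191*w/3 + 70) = (3*w - 5)/(3*w^2 + 23*w + 30)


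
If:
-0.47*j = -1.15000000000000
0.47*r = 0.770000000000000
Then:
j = 2.45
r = 1.64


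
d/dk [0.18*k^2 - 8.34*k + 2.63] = 0.36*k - 8.34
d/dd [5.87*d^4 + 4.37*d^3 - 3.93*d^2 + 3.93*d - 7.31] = 23.48*d^3 + 13.11*d^2 - 7.86*d + 3.93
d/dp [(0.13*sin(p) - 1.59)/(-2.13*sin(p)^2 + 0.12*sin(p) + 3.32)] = (0.2769*sin(p)^2 - 6.7734*sin(p) + 0.6224)*cos(p)/(4.5369*sin(p)^4 - 0.5112*sin(p)^3 - 14.1288*sin(p)^2 + 0.7968*sin(p) + 11.0224)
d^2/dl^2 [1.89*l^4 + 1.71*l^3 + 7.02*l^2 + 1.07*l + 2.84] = 22.68*l^2 + 10.26*l + 14.04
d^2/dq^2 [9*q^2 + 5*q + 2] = 18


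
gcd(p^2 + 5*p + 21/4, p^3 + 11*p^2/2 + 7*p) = p + 7/2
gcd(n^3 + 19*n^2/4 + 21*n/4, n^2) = n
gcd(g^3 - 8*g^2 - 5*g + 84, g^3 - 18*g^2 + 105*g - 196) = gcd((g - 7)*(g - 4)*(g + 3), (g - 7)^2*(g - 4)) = g^2 - 11*g + 28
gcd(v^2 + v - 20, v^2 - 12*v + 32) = v - 4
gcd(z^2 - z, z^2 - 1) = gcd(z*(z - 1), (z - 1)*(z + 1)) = z - 1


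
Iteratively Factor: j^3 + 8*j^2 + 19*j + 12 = (j + 4)*(j^2 + 4*j + 3) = (j + 3)*(j + 4)*(j + 1)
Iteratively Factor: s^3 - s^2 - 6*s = (s + 2)*(s^2 - 3*s) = s*(s + 2)*(s - 3)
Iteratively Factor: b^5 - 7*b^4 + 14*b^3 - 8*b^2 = (b - 4)*(b^4 - 3*b^3 + 2*b^2) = b*(b - 4)*(b^3 - 3*b^2 + 2*b) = b*(b - 4)*(b - 2)*(b^2 - b) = b^2*(b - 4)*(b - 2)*(b - 1)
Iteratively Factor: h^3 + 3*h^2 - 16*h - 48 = (h - 4)*(h^2 + 7*h + 12) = (h - 4)*(h + 4)*(h + 3)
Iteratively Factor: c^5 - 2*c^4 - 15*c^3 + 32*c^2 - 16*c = (c - 1)*(c^4 - c^3 - 16*c^2 + 16*c) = (c - 4)*(c - 1)*(c^3 + 3*c^2 - 4*c) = (c - 4)*(c - 1)^2*(c^2 + 4*c) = c*(c - 4)*(c - 1)^2*(c + 4)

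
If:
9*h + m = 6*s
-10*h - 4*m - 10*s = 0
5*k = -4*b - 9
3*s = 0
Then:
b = -5*k/4 - 9/4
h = 0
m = 0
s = 0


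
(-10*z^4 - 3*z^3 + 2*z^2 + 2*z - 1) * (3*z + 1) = -30*z^5 - 19*z^4 + 3*z^3 + 8*z^2 - z - 1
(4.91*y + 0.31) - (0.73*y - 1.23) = 4.18*y + 1.54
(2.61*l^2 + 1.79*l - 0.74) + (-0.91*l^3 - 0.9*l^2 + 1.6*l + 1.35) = -0.91*l^3 + 1.71*l^2 + 3.39*l + 0.61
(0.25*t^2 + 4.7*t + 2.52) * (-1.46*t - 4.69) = -0.365*t^3 - 8.0345*t^2 - 25.7222*t - 11.8188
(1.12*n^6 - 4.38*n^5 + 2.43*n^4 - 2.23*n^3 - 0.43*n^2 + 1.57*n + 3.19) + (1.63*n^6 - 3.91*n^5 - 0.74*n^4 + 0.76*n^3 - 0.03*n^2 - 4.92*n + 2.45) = 2.75*n^6 - 8.29*n^5 + 1.69*n^4 - 1.47*n^3 - 0.46*n^2 - 3.35*n + 5.64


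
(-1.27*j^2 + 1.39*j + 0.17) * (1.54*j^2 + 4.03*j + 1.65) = -1.9558*j^4 - 2.9775*j^3 + 3.768*j^2 + 2.9786*j + 0.2805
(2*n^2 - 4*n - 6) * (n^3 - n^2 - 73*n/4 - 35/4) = 2*n^5 - 6*n^4 - 77*n^3/2 + 123*n^2/2 + 289*n/2 + 105/2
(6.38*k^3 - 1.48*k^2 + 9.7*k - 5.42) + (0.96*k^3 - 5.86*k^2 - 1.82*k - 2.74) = 7.34*k^3 - 7.34*k^2 + 7.88*k - 8.16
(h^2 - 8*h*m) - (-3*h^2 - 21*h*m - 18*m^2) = 4*h^2 + 13*h*m + 18*m^2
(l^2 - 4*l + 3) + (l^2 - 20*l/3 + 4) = 2*l^2 - 32*l/3 + 7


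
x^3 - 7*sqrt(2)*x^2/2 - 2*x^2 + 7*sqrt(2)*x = x*(x - 2)*(x - 7*sqrt(2)/2)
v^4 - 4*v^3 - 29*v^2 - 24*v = v*(v - 8)*(v + 1)*(v + 3)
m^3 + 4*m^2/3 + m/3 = m*(m + 1/3)*(m + 1)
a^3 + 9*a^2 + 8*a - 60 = (a - 2)*(a + 5)*(a + 6)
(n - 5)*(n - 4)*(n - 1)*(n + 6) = n^4 - 4*n^3 - 31*n^2 + 154*n - 120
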